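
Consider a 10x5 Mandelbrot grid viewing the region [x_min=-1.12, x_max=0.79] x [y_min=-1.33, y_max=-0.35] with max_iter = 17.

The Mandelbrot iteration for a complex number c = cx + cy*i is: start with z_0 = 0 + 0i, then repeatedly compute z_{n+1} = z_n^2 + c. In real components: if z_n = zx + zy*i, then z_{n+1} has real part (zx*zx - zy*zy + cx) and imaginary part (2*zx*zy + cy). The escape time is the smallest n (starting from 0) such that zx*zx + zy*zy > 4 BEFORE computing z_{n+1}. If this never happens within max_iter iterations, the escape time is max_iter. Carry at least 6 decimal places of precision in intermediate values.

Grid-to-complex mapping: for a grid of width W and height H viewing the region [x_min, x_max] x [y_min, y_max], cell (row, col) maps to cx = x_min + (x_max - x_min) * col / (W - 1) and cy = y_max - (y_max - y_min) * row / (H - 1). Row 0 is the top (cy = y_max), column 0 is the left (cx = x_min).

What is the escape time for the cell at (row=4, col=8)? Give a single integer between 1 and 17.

Answer: 2

Derivation:
z_0 = 0 + 0i, c = 0.5778 + -1.3300i
Iter 1: z = 0.5778 + -1.3300i, |z|^2 = 2.1027
Iter 2: z = -0.8573 + -2.8669i, |z|^2 = 8.9540
Escaped at iteration 2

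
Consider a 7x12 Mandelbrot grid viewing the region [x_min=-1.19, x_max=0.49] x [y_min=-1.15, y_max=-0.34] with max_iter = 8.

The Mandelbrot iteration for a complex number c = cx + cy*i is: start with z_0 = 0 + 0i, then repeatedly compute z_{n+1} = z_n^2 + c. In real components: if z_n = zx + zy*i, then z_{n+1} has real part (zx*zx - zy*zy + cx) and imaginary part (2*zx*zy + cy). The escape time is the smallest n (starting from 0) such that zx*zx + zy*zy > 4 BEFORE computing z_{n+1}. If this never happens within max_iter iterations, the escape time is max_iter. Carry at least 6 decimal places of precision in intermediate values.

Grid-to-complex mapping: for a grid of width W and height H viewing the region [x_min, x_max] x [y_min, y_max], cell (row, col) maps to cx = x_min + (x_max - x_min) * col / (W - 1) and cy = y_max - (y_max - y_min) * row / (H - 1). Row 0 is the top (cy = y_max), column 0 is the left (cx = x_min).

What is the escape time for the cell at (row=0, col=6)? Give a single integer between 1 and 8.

Answer: 6

Derivation:
z_0 = 0 + 0i, c = 0.4900 + -0.3400i
Iter 1: z = 0.4900 + -0.3400i, |z|^2 = 0.3557
Iter 2: z = 0.6145 + -0.6732i, |z|^2 = 0.8308
Iter 3: z = 0.4144 + -1.1674i, |z|^2 = 1.5345
Iter 4: z = -0.7010 + -1.3075i, |z|^2 = 2.2011
Iter 5: z = -0.7283 + 1.4932i, |z|^2 = 2.7599
Iter 6: z = -1.2092 + -2.5148i, |z|^2 = 7.7864
Escaped at iteration 6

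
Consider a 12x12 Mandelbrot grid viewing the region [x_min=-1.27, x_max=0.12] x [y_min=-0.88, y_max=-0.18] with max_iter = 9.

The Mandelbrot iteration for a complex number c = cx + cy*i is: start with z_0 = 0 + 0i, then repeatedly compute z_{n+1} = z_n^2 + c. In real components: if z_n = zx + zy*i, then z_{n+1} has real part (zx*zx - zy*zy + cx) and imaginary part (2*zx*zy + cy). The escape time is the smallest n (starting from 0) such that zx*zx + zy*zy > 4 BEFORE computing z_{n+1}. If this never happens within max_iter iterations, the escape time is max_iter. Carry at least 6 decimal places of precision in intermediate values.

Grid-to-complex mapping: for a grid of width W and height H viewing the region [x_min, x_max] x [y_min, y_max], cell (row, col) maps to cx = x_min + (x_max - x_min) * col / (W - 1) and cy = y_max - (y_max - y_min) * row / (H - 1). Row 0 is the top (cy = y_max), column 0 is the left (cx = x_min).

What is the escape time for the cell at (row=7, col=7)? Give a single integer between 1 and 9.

Answer: 9

Derivation:
z_0 = 0 + 0i, c = -0.3855 + -0.6255i
Iter 1: z = -0.3855 + -0.6255i, |z|^2 = 0.5398
Iter 2: z = -0.6281 + -0.1433i, |z|^2 = 0.4150
Iter 3: z = -0.0115 + -0.4455i, |z|^2 = 0.1986
Iter 4: z = -0.5838 + -0.6152i, |z|^2 = 0.7192
Iter 5: z = -0.4231 + 0.0928i, |z|^2 = 0.1877
Iter 6: z = -0.2150 + -0.7040i, |z|^2 = 0.5418
Iter 7: z = -0.8348 + -0.3227i, |z|^2 = 0.8011
Iter 8: z = 0.2073 + -0.0866i, |z|^2 = 0.0505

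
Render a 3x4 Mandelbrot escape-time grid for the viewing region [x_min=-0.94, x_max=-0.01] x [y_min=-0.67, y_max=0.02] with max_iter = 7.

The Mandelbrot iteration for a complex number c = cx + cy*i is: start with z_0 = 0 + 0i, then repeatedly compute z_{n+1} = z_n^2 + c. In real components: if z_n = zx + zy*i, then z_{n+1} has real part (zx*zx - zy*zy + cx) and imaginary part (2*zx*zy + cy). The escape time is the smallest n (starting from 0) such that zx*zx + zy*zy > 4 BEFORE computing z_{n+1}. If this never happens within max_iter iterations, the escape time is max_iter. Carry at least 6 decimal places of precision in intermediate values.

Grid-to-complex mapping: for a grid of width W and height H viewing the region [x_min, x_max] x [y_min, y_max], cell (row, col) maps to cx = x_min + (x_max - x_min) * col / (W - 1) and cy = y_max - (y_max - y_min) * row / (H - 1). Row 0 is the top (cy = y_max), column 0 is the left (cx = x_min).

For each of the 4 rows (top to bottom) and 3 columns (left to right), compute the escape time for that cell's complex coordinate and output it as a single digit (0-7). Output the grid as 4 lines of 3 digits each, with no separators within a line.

(row=0, col=0): c = -0.9400 + 0.0200i → escape time 7
(row=0, col=1): c = -0.4750 + 0.0200i → escape time 7
(row=0, col=2): c = -0.0100 + 0.0200i → escape time 7
(row=1, col=0): c = -0.9400 + -0.2100i → escape time 7
(row=1, col=1): c = -0.4750 + -0.2100i → escape time 7
(row=1, col=2): c = -0.0100 + -0.2100i → escape time 7
(row=2, col=0): c = -0.9400 + -0.4400i → escape time 6
(row=2, col=1): c = -0.4750 + -0.4400i → escape time 7
(row=2, col=2): c = -0.0100 + -0.4400i → escape time 7
(row=3, col=0): c = -0.9400 + -0.6700i → escape time 4
(row=3, col=1): c = -0.4750 + -0.6700i → escape time 7
(row=3, col=2): c = -0.0100 + -0.6700i → escape time 7

Answer: 777
777
677
477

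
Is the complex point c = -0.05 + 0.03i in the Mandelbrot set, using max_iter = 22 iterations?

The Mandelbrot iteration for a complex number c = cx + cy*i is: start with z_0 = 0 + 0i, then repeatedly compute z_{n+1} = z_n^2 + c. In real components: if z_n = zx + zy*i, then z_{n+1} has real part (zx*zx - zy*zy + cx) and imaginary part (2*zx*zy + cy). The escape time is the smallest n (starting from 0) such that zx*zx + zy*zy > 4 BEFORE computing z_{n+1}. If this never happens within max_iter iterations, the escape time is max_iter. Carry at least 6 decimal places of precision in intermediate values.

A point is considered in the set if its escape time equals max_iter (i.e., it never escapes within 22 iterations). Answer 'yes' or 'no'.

z_0 = 0 + 0i, c = -0.0500 + 0.0300i
Iter 1: z = -0.0500 + 0.0300i, |z|^2 = 0.0034
Iter 2: z = -0.0484 + 0.0270i, |z|^2 = 0.0031
Iter 3: z = -0.0484 + 0.0274i, |z|^2 = 0.0031
Iter 4: z = -0.0484 + 0.0273i, |z|^2 = 0.0031
Iter 5: z = -0.0484 + 0.0274i, |z|^2 = 0.0031
Iter 6: z = -0.0484 + 0.0274i, |z|^2 = 0.0031
Iter 7: z = -0.0484 + 0.0274i, |z|^2 = 0.0031
Iter 8: z = -0.0484 + 0.0274i, |z|^2 = 0.0031
Iter 9: z = -0.0484 + 0.0274i, |z|^2 = 0.0031
Iter 10: z = -0.0484 + 0.0274i, |z|^2 = 0.0031
Iter 11: z = -0.0484 + 0.0274i, |z|^2 = 0.0031
Iter 12: z = -0.0484 + 0.0274i, |z|^2 = 0.0031
Iter 13: z = -0.0484 + 0.0274i, |z|^2 = 0.0031
Iter 14: z = -0.0484 + 0.0274i, |z|^2 = 0.0031
Iter 15: z = -0.0484 + 0.0274i, |z|^2 = 0.0031
Iter 16: z = -0.0484 + 0.0274i, |z|^2 = 0.0031
Iter 17: z = -0.0484 + 0.0274i, |z|^2 = 0.0031
Iter 18: z = -0.0484 + 0.0274i, |z|^2 = 0.0031
Iter 19: z = -0.0484 + 0.0274i, |z|^2 = 0.0031
Iter 20: z = -0.0484 + 0.0274i, |z|^2 = 0.0031
Iter 21: z = -0.0484 + 0.0274i, |z|^2 = 0.0031
Did not escape in 22 iterations → in set

Answer: yes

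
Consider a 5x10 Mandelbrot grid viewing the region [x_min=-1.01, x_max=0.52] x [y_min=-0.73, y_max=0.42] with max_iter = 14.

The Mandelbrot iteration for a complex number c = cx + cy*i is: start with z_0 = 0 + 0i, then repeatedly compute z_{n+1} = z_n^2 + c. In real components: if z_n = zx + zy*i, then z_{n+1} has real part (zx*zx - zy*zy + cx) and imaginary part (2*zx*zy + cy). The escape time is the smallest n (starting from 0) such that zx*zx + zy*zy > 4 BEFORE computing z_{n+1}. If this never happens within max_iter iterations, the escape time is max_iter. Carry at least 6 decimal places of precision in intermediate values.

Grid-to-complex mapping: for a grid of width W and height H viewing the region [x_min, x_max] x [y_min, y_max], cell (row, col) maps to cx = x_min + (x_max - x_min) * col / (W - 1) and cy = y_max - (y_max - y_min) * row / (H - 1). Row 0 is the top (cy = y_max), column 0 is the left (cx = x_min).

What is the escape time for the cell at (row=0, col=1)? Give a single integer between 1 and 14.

Answer: 14

Derivation:
z_0 = 0 + 0i, c = -0.6275 + 0.4200i
Iter 1: z = -0.6275 + 0.4200i, |z|^2 = 0.5702
Iter 2: z = -0.4101 + -0.1071i, |z|^2 = 0.1797
Iter 3: z = -0.4708 + 0.5079i, |z|^2 = 0.4795
Iter 4: z = -0.6638 + -0.0581i, |z|^2 = 0.4440
Iter 5: z = -0.1902 + 0.4972i, |z|^2 = 0.2834
Iter 6: z = -0.8385 + 0.2308i, |z|^2 = 0.7564
Iter 7: z = 0.0223 + 0.0329i, |z|^2 = 0.0016
Iter 8: z = -0.6281 + 0.4215i, |z|^2 = 0.5721
Iter 9: z = -0.4106 + -0.1094i, |z|^2 = 0.1806
Iter 10: z = -0.4708 + 0.5099i, |z|^2 = 0.4817
Iter 11: z = -0.6658 + -0.0601i, |z|^2 = 0.4469
Iter 12: z = -0.1879 + 0.5001i, |z|^2 = 0.2854
Iter 13: z = -0.8423 + 0.2321i, |z|^2 = 0.7633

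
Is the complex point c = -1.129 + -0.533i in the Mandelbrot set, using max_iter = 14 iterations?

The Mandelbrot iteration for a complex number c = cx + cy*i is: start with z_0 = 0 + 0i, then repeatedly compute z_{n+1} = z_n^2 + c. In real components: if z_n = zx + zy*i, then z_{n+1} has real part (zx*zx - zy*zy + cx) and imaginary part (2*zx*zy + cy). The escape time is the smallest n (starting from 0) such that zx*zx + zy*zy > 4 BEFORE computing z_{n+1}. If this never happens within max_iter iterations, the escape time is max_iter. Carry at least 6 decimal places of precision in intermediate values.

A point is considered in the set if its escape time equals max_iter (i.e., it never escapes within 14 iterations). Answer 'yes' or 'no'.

Answer: no

Derivation:
z_0 = 0 + 0i, c = -1.1290 + -0.5330i
Iter 1: z = -1.1290 + -0.5330i, |z|^2 = 1.5587
Iter 2: z = -0.1384 + 0.6705i, |z|^2 = 0.4688
Iter 3: z = -1.5594 + -0.7187i, |z|^2 = 2.9483
Iter 4: z = 0.7863 + 1.7084i, |z|^2 = 3.5369
Iter 5: z = -3.4293 + 2.1537i, |z|^2 = 16.3986
Escaped at iteration 5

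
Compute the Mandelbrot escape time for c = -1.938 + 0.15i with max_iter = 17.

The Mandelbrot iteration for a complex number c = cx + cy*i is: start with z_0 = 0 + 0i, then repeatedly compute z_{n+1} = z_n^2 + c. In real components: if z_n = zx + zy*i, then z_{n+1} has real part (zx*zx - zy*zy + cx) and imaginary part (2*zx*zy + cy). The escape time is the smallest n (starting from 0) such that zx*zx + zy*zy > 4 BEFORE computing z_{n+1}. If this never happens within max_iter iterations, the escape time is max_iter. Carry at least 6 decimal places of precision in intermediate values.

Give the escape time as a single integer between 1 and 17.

z_0 = 0 + 0i, c = -1.9380 + 0.1500i
Iter 1: z = -1.9380 + 0.1500i, |z|^2 = 3.7783
Iter 2: z = 1.7953 + -0.4314i, |z|^2 = 3.4094
Iter 3: z = 1.0992 + -1.3990i, |z|^2 = 3.1654
Iter 4: z = -2.6871 + -2.9255i, |z|^2 = 15.7791
Escaped at iteration 4

Answer: 4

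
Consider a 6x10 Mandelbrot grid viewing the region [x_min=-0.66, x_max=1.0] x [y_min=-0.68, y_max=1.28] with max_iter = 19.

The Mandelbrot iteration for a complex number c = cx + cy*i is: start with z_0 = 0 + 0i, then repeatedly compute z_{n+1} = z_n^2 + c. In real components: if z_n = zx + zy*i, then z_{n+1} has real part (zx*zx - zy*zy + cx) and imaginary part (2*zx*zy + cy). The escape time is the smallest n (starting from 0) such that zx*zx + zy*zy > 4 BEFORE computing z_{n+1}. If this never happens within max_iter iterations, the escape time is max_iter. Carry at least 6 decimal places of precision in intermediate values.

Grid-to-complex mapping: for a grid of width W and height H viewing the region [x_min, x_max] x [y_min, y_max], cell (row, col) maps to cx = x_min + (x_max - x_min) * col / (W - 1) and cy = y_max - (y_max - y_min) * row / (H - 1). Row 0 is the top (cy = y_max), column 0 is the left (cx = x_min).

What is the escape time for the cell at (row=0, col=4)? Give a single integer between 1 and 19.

z_0 = 0 + 0i, c = 0.6680 + 1.2800i
Iter 1: z = 0.6680 + 1.2800i, |z|^2 = 2.0846
Iter 2: z = -0.5242 + 2.9901i, |z|^2 = 9.2153
Escaped at iteration 2

Answer: 2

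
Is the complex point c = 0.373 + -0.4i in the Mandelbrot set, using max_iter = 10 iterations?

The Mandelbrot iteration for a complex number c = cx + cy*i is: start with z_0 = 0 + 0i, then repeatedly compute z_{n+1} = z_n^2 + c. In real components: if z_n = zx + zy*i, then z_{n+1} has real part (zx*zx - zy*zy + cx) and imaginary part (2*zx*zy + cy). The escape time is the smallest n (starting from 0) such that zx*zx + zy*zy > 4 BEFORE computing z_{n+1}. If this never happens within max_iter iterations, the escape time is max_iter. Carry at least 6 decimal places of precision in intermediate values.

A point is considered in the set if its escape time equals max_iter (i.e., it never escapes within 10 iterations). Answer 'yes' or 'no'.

z_0 = 0 + 0i, c = 0.3730 + -0.4000i
Iter 1: z = 0.3730 + -0.4000i, |z|^2 = 0.2991
Iter 2: z = 0.3521 + -0.6984i, |z|^2 = 0.6118
Iter 3: z = 0.0092 + -0.8919i, |z|^2 = 0.7955
Iter 4: z = -0.4223 + -0.4165i, |z|^2 = 0.3518
Iter 5: z = 0.3779 + -0.0482i, |z|^2 = 0.1451
Iter 6: z = 0.5135 + -0.4365i, |z|^2 = 0.4542
Iter 7: z = 0.4462 + -0.8482i, |z|^2 = 0.9186
Iter 8: z = -0.1474 + -1.1569i, |z|^2 = 1.3602
Iter 9: z = -0.9437 + -0.0589i, |z|^2 = 0.8941
Did not escape in 10 iterations → in set

Answer: yes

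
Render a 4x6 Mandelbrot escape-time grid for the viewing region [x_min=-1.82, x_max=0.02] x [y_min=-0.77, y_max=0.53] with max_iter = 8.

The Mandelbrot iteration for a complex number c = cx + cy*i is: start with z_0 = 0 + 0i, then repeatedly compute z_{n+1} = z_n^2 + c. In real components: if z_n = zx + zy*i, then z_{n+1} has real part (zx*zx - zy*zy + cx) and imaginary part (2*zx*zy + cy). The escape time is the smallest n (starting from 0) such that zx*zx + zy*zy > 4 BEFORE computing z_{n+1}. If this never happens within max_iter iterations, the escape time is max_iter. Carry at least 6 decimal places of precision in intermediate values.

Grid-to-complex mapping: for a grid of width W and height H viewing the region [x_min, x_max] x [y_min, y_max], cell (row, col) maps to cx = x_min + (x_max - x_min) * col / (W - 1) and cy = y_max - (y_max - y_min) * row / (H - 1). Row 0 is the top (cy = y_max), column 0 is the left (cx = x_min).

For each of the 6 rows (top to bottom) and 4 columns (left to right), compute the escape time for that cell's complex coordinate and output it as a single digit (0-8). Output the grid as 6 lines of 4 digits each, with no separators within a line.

(row=0, col=0): c = -1.8200 + 0.5300i → escape time 3
(row=0, col=1): c = -1.2067 + 0.5300i → escape time 4
(row=0, col=2): c = -0.5933 + 0.5300i → escape time 8
(row=0, col=3): c = 0.0200 + 0.5300i → escape time 8
(row=1, col=0): c = -1.8200 + 0.2700i → escape time 4
(row=1, col=1): c = -1.2067 + 0.2700i → escape time 8
(row=1, col=2): c = -0.5933 + 0.2700i → escape time 8
(row=1, col=3): c = 0.0200 + 0.2700i → escape time 8
(row=2, col=0): c = -1.8200 + 0.0100i → escape time 8
(row=2, col=1): c = -1.2067 + 0.0100i → escape time 8
(row=2, col=2): c = -0.5933 + 0.0100i → escape time 8
(row=2, col=3): c = 0.0200 + 0.0100i → escape time 8
(row=3, col=0): c = -1.8200 + -0.2500i → escape time 4
(row=3, col=1): c = -1.2067 + -0.2500i → escape time 8
(row=3, col=2): c = -0.5933 + -0.2500i → escape time 8
(row=3, col=3): c = 0.0200 + -0.2500i → escape time 8
(row=4, col=0): c = -1.8200 + -0.5100i → escape time 3
(row=4, col=1): c = -1.2067 + -0.5100i → escape time 5
(row=4, col=2): c = -0.5933 + -0.5100i → escape time 8
(row=4, col=3): c = 0.0200 + -0.5100i → escape time 8
(row=5, col=0): c = -1.8200 + -0.7700i → escape time 2
(row=5, col=1): c = -1.2067 + -0.7700i → escape time 3
(row=5, col=2): c = -0.5933 + -0.7700i → escape time 5
(row=5, col=3): c = 0.0200 + -0.7700i → escape time 8

Answer: 3488
4888
8888
4888
3588
2358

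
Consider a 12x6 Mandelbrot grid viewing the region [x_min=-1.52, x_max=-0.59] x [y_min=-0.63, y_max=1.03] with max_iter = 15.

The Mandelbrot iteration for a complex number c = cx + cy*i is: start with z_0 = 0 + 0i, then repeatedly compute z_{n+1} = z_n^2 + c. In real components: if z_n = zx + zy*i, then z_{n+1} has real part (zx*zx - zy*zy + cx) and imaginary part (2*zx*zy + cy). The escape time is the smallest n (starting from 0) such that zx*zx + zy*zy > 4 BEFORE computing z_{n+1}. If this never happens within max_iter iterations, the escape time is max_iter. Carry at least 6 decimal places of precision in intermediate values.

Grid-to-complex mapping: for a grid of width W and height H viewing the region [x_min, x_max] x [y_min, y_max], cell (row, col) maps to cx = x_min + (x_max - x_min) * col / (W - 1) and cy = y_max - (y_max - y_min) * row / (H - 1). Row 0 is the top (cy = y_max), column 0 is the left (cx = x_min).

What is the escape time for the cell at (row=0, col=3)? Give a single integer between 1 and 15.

z_0 = 0 + 0i, c = -1.2664 + 1.0300i
Iter 1: z = -1.2664 + 1.0300i, |z|^2 = 2.6646
Iter 2: z = -0.7236 + -1.5787i, |z|^2 = 3.0159
Iter 3: z = -3.2351 + 3.3147i, |z|^2 = 21.4529
Escaped at iteration 3

Answer: 3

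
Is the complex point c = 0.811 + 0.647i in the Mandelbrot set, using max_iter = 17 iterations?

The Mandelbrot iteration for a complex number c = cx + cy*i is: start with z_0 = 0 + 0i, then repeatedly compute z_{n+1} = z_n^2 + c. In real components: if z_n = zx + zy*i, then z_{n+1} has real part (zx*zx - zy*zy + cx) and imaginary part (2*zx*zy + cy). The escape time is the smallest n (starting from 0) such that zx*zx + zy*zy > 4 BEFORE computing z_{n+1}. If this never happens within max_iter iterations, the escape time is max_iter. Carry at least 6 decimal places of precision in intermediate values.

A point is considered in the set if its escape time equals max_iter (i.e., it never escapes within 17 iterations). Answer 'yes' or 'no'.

Answer: no

Derivation:
z_0 = 0 + 0i, c = 0.8110 + 0.6470i
Iter 1: z = 0.8110 + 0.6470i, |z|^2 = 1.0763
Iter 2: z = 1.0501 + 1.6964i, |z|^2 = 3.9806
Iter 3: z = -0.9642 + 4.2099i, |z|^2 = 18.6528
Escaped at iteration 3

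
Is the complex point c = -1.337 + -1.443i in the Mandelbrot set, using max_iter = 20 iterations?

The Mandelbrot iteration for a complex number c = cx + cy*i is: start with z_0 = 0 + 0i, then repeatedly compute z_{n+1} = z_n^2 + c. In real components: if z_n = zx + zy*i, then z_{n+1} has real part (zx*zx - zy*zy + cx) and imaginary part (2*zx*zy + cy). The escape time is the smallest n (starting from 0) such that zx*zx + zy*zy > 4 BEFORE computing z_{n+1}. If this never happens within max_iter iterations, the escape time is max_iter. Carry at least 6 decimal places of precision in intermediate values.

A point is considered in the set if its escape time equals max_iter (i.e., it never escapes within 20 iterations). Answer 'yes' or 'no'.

z_0 = 0 + 0i, c = -1.3370 + -1.4430i
Iter 1: z = -1.3370 + -1.4430i, |z|^2 = 3.8698
Iter 2: z = -1.6317 + 2.4156i, |z|^2 = 8.4974
Escaped at iteration 2

Answer: no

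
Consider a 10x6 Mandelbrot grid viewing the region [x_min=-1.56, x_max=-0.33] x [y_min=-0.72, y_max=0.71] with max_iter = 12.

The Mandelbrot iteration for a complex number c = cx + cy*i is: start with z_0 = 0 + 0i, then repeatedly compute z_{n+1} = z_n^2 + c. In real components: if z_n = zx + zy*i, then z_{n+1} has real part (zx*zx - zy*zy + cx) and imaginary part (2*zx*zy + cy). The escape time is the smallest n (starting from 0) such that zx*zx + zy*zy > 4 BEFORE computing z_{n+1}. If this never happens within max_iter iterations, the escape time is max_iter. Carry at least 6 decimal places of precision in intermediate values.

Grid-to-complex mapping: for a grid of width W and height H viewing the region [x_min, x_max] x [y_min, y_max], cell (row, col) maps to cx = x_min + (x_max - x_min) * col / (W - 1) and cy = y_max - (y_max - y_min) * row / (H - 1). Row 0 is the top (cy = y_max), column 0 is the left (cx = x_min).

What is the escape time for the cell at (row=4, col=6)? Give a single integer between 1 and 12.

Answer: 8

Derivation:
z_0 = 0 + 0i, c = -0.7400 + -0.4340i
Iter 1: z = -0.7400 + -0.4340i, |z|^2 = 0.7360
Iter 2: z = -0.3808 + 0.2083i, |z|^2 = 0.1884
Iter 3: z = -0.6384 + -0.5926i, |z|^2 = 0.7588
Iter 4: z = -0.6836 + 0.3227i, |z|^2 = 0.5715
Iter 5: z = -0.3768 + -0.8752i, |z|^2 = 0.9080
Iter 6: z = -1.3641 + 0.2255i, |z|^2 = 1.9115
Iter 7: z = 1.0698 + -1.0493i, |z|^2 = 2.2455
Iter 8: z = -0.6965 + -2.6791i, |z|^2 = 7.6625
Escaped at iteration 8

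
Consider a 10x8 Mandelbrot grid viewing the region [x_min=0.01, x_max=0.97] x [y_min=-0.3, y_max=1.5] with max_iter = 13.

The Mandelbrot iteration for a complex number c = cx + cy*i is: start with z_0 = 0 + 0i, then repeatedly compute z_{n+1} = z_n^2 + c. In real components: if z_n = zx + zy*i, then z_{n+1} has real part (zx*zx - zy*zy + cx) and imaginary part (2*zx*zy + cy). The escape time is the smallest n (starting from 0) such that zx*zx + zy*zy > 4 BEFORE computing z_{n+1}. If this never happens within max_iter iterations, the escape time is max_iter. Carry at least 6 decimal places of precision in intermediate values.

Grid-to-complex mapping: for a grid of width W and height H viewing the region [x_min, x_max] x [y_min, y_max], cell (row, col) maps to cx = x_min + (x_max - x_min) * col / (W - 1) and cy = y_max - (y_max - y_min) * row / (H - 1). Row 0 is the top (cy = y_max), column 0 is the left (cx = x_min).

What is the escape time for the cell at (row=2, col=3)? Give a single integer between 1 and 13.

z_0 = 0 + 0i, c = 0.3300 + 0.9857i
Iter 1: z = 0.3300 + 0.9857i, |z|^2 = 1.0805
Iter 2: z = -0.5327 + 1.6363i, |z|^2 = 2.9612
Iter 3: z = -2.0636 + -0.7577i, |z|^2 = 4.8327
Escaped at iteration 3

Answer: 3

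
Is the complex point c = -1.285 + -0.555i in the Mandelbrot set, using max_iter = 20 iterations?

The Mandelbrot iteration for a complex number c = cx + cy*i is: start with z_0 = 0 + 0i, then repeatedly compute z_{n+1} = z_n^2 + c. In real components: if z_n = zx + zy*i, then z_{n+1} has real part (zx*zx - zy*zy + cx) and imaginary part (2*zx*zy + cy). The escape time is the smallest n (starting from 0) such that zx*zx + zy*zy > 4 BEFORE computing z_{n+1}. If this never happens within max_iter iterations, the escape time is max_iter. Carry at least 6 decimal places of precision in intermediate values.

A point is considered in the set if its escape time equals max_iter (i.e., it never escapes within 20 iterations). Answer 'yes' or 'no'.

z_0 = 0 + 0i, c = -1.2850 + -0.5550i
Iter 1: z = -1.2850 + -0.5550i, |z|^2 = 1.9592
Iter 2: z = 0.0582 + 0.8713i, |z|^2 = 0.7626
Iter 3: z = -2.0409 + -0.4536i, |z|^2 = 4.3709
Escaped at iteration 3

Answer: no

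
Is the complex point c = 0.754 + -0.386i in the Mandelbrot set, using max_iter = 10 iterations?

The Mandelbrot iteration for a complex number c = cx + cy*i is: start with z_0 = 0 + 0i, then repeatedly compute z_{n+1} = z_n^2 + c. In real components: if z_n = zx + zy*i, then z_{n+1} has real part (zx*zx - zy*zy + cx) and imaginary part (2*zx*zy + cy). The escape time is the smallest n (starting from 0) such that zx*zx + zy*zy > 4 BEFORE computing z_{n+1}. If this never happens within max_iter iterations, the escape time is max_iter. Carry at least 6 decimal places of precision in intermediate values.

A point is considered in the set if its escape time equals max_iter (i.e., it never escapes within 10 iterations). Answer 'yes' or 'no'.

z_0 = 0 + 0i, c = 0.7540 + -0.3860i
Iter 1: z = 0.7540 + -0.3860i, |z|^2 = 0.7175
Iter 2: z = 1.1735 + -0.9681i, |z|^2 = 2.3143
Iter 3: z = 1.1940 + -2.6581i, |z|^2 = 8.4912
Escaped at iteration 3

Answer: no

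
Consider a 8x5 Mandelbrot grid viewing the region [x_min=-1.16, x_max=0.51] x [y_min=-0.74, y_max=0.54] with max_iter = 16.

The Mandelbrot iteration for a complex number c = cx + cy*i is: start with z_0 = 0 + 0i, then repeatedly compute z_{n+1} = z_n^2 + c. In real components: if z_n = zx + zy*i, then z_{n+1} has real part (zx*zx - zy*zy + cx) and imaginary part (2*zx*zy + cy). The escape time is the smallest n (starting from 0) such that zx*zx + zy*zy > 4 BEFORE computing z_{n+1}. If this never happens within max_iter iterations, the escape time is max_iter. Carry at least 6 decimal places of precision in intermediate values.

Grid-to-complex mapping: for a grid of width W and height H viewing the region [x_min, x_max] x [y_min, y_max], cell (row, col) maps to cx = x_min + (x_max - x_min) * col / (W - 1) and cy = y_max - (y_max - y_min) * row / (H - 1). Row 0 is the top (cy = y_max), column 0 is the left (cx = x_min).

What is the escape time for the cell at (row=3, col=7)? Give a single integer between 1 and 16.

z_0 = 0 + 0i, c = 0.5100 + -0.4200i
Iter 1: z = 0.5100 + -0.4200i, |z|^2 = 0.4365
Iter 2: z = 0.5937 + -0.8484i, |z|^2 = 1.0723
Iter 3: z = 0.1427 + -1.4274i, |z|^2 = 2.0578
Iter 4: z = -1.5071 + -0.8274i, |z|^2 = 2.9558
Iter 5: z = 2.0968 + 2.0738i, |z|^2 = 8.6971
Escaped at iteration 5

Answer: 5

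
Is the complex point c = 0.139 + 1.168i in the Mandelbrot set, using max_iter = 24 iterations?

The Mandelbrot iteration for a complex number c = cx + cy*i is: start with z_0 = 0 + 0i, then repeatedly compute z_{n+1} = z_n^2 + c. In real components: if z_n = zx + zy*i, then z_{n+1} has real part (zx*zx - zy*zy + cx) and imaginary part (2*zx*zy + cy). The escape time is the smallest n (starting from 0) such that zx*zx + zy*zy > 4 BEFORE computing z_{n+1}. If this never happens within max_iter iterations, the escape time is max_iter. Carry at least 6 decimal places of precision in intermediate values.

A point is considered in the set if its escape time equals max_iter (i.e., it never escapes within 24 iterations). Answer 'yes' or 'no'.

z_0 = 0 + 0i, c = 0.1390 + 1.1680i
Iter 1: z = 0.1390 + 1.1680i, |z|^2 = 1.3835
Iter 2: z = -1.2059 + 1.4927i, |z|^2 = 3.6824
Iter 3: z = -0.6350 + -2.4321i, |z|^2 = 6.3183
Escaped at iteration 3

Answer: no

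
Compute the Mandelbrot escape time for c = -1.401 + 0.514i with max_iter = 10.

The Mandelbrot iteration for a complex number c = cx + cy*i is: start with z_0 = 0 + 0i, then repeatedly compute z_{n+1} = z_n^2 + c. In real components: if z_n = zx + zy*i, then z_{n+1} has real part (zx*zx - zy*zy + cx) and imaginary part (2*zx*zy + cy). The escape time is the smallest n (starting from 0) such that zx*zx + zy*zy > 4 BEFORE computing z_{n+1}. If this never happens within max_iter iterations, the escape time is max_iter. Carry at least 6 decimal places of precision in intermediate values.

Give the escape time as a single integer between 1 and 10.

z_0 = 0 + 0i, c = -1.4010 + 0.5140i
Iter 1: z = -1.4010 + 0.5140i, |z|^2 = 2.2270
Iter 2: z = 0.2976 + -0.9262i, |z|^2 = 0.9465
Iter 3: z = -2.1703 + -0.0373i, |z|^2 = 4.7117
Escaped at iteration 3

Answer: 3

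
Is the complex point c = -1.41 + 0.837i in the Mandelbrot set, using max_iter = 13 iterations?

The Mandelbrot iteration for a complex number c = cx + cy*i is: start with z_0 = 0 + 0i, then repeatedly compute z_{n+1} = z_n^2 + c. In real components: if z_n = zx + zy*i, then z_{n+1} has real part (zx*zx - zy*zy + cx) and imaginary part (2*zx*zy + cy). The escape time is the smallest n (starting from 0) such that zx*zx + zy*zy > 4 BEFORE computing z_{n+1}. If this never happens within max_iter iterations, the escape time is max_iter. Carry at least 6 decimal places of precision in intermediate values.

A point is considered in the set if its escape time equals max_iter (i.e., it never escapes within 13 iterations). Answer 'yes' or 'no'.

z_0 = 0 + 0i, c = -1.4100 + 0.8370i
Iter 1: z = -1.4100 + 0.8370i, |z|^2 = 2.6887
Iter 2: z = -0.1225 + -1.5233i, |z|^2 = 2.3356
Iter 3: z = -3.7156 + 1.2101i, |z|^2 = 15.2698
Escaped at iteration 3

Answer: no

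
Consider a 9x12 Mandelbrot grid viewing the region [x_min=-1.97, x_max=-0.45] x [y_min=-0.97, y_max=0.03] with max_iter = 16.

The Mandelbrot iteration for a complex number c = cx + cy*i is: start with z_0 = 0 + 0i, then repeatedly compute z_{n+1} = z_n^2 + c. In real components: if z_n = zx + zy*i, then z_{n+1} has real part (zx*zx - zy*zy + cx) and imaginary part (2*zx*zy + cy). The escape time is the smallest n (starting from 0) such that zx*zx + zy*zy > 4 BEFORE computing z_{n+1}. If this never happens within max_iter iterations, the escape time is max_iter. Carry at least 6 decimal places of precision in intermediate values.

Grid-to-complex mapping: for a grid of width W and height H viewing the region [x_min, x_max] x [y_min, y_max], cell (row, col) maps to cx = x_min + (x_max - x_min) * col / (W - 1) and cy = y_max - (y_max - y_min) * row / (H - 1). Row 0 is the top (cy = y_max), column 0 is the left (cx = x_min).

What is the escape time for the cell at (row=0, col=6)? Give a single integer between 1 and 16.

Answer: 16

Derivation:
z_0 = 0 + 0i, c = -0.8300 + 0.0300i
Iter 1: z = -0.8300 + 0.0300i, |z|^2 = 0.6898
Iter 2: z = -0.1420 + -0.0198i, |z|^2 = 0.0206
Iter 3: z = -0.8102 + 0.0356i, |z|^2 = 0.6577
Iter 4: z = -0.1748 + -0.0277i, |z|^2 = 0.0313
Iter 5: z = -0.8002 + 0.0397i, |z|^2 = 0.6419
Iter 6: z = -0.1912 + -0.0335i, |z|^2 = 0.0377
Iter 7: z = -0.7946 + 0.0428i, |z|^2 = 0.6331
Iter 8: z = -0.2005 + -0.0380i, |z|^2 = 0.0417
Iter 9: z = -0.7912 + 0.0453i, |z|^2 = 0.6281
Iter 10: z = -0.2060 + -0.0416i, |z|^2 = 0.0442
Iter 11: z = -0.7893 + 0.0471i, |z|^2 = 0.6252
Iter 12: z = -0.2092 + -0.0444i, |z|^2 = 0.0457
Iter 13: z = -0.7882 + 0.0486i, |z|^2 = 0.6236
Iter 14: z = -0.2111 + -0.0466i, |z|^2 = 0.0467
Iter 15: z = -0.7876 + 0.0497i, |z|^2 = 0.6228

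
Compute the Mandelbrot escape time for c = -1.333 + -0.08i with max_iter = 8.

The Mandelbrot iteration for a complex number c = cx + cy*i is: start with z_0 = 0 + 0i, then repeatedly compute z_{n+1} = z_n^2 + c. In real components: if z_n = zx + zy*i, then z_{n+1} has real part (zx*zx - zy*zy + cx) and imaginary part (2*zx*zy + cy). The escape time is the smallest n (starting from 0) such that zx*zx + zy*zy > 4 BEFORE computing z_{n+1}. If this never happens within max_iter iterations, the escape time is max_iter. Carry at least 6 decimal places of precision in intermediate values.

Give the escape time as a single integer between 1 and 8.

z_0 = 0 + 0i, c = -1.3330 + -0.0800i
Iter 1: z = -1.3330 + -0.0800i, |z|^2 = 1.7833
Iter 2: z = 0.4375 + 0.1333i, |z|^2 = 0.2092
Iter 3: z = -1.1594 + 0.0366i, |z|^2 = 1.3455
Iter 4: z = 0.0098 + -0.1649i, |z|^2 = 0.0273
Iter 5: z = -1.3601 + -0.0832i, |z|^2 = 1.8568
Iter 6: z = 0.5099 + 0.1464i, |z|^2 = 0.2815
Iter 7: z = -1.0944 + 0.0693i, |z|^2 = 1.2025

Answer: 8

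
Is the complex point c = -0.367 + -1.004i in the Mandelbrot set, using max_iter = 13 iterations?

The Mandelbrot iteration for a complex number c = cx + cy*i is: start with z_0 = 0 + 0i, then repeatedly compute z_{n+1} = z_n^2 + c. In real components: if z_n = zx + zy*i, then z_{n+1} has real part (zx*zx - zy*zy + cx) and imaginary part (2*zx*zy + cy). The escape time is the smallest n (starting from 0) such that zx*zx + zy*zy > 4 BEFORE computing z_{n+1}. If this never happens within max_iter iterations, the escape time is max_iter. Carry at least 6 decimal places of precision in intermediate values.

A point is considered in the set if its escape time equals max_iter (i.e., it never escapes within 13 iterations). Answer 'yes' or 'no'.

Answer: no

Derivation:
z_0 = 0 + 0i, c = -0.3670 + -1.0040i
Iter 1: z = -0.3670 + -1.0040i, |z|^2 = 1.1427
Iter 2: z = -1.2403 + -0.2671i, |z|^2 = 1.6097
Iter 3: z = 1.1001 + -0.3415i, |z|^2 = 1.3268
Iter 4: z = 0.7266 + -1.7554i, |z|^2 = 3.6092
Iter 5: z = -2.9204 + -3.5548i, |z|^2 = 21.1655
Escaped at iteration 5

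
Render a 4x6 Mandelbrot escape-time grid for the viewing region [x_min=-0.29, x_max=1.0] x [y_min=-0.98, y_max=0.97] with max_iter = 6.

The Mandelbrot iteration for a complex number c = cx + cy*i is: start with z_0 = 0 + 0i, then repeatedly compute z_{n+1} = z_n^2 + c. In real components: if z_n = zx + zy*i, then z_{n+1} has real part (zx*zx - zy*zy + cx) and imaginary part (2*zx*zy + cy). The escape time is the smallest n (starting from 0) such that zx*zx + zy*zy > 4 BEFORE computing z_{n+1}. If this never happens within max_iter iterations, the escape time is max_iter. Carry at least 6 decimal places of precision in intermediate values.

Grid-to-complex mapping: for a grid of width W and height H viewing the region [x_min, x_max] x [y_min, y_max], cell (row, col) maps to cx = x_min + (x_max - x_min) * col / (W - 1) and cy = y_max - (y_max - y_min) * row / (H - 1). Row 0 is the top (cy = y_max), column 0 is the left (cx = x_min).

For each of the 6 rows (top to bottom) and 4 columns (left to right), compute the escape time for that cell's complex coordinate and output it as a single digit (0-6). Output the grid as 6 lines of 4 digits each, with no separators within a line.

(row=0, col=0): c = -0.2900 + 0.9700i → escape time 5
(row=0, col=1): c = 0.1400 + 0.9700i → escape time 4
(row=0, col=2): c = 0.5700 + 0.9700i → escape time 2
(row=0, col=3): c = 1.0000 + 0.9700i → escape time 2
(row=1, col=0): c = -0.2900 + 0.5800i → escape time 6
(row=1, col=1): c = 0.1400 + 0.5800i → escape time 6
(row=1, col=2): c = 0.5700 + 0.5800i → escape time 3
(row=1, col=3): c = 1.0000 + 0.5800i → escape time 2
(row=2, col=0): c = -0.2900 + 0.1900i → escape time 6
(row=2, col=1): c = 0.1400 + 0.1900i → escape time 6
(row=2, col=2): c = 0.5700 + 0.1900i → escape time 4
(row=2, col=3): c = 1.0000 + 0.1900i → escape time 2
(row=3, col=0): c = -0.2900 + -0.2000i → escape time 6
(row=3, col=1): c = 0.1400 + -0.2000i → escape time 6
(row=3, col=2): c = 0.5700 + -0.2000i → escape time 4
(row=3, col=3): c = 1.0000 + -0.2000i → escape time 2
(row=4, col=0): c = -0.2900 + -0.5900i → escape time 6
(row=4, col=1): c = 0.1400 + -0.5900i → escape time 6
(row=4, col=2): c = 0.5700 + -0.5900i → escape time 3
(row=4, col=3): c = 1.0000 + -0.5900i → escape time 2
(row=5, col=0): c = -0.2900 + -0.9800i → escape time 5
(row=5, col=1): c = 0.1400 + -0.9800i → escape time 4
(row=5, col=2): c = 0.5700 + -0.9800i → escape time 2
(row=5, col=3): c = 1.0000 + -0.9800i → escape time 2

Answer: 5422
6632
6642
6642
6632
5422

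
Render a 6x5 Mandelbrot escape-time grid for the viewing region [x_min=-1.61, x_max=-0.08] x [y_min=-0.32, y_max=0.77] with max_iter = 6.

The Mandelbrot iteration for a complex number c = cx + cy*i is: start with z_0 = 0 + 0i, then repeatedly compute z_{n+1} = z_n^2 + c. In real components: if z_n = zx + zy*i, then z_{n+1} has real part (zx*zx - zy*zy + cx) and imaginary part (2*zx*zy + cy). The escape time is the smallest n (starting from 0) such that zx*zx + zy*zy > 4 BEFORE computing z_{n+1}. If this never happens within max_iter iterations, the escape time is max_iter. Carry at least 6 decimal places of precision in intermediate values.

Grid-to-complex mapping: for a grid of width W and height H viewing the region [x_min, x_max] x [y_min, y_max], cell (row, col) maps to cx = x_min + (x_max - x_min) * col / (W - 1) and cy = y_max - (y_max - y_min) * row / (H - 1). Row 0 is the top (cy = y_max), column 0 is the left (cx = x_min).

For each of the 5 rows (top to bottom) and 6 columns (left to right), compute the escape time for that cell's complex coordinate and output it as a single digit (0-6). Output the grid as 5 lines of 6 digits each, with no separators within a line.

(row=0, col=0): c = -1.6100 + 0.7700i → escape time 3
(row=0, col=1): c = -1.3040 + 0.7700i → escape time 3
(row=0, col=2): c = -0.9980 + 0.7700i → escape time 3
(row=0, col=3): c = -0.6920 + 0.7700i → escape time 4
(row=0, col=4): c = -0.3860 + 0.7700i → escape time 6
(row=0, col=5): c = -0.0800 + 0.7700i → escape time 6
(row=1, col=0): c = -1.6100 + 0.4975i → escape time 3
(row=1, col=1): c = -1.3040 + 0.4975i → escape time 4
(row=1, col=2): c = -0.9980 + 0.4975i → escape time 5
(row=1, col=3): c = -0.6920 + 0.4975i → escape time 6
(row=1, col=4): c = -0.3860 + 0.4975i → escape time 6
(row=1, col=5): c = -0.0800 + 0.4975i → escape time 6
(row=2, col=0): c = -1.6100 + 0.2250i → escape time 5
(row=2, col=1): c = -1.3040 + 0.2250i → escape time 6
(row=2, col=2): c = -0.9980 + 0.2250i → escape time 6
(row=2, col=3): c = -0.6920 + 0.2250i → escape time 6
(row=2, col=4): c = -0.3860 + 0.2250i → escape time 6
(row=2, col=5): c = -0.0800 + 0.2250i → escape time 6
(row=3, col=0): c = -1.6100 + -0.0475i → escape time 6
(row=3, col=1): c = -1.3040 + -0.0475i → escape time 6
(row=3, col=2): c = -0.9980 + -0.0475i → escape time 6
(row=3, col=3): c = -0.6920 + -0.0475i → escape time 6
(row=3, col=4): c = -0.3860 + -0.0475i → escape time 6
(row=3, col=5): c = -0.0800 + -0.0475i → escape time 6
(row=4, col=0): c = -1.6100 + -0.3200i → escape time 4
(row=4, col=1): c = -1.3040 + -0.3200i → escape time 6
(row=4, col=2): c = -0.9980 + -0.3200i → escape time 6
(row=4, col=3): c = -0.6920 + -0.3200i → escape time 6
(row=4, col=4): c = -0.3860 + -0.3200i → escape time 6
(row=4, col=5): c = -0.0800 + -0.3200i → escape time 6

Answer: 333466
345666
566666
666666
466666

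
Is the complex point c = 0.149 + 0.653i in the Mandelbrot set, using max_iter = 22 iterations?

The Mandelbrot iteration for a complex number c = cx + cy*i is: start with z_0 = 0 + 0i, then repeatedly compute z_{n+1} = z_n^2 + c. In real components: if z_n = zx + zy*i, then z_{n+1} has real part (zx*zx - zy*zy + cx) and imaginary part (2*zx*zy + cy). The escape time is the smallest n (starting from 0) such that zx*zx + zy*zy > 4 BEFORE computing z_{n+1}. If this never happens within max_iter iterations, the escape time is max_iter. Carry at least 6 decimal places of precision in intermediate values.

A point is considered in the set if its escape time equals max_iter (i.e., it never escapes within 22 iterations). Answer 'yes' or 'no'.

Answer: yes

Derivation:
z_0 = 0 + 0i, c = 0.1490 + 0.6530i
Iter 1: z = 0.1490 + 0.6530i, |z|^2 = 0.4486
Iter 2: z = -0.2552 + 0.8476i, |z|^2 = 0.7835
Iter 3: z = -0.5043 + 0.2204i, |z|^2 = 0.3029
Iter 4: z = 0.3547 + 0.4307i, |z|^2 = 0.3114
Iter 5: z = 0.0893 + 0.9586i, |z|^2 = 0.9269
Iter 6: z = -0.7619 + 0.8242i, |z|^2 = 1.2599
Iter 7: z = 0.0502 + -0.6030i, |z|^2 = 0.3661
Iter 8: z = -0.2121 + 0.5924i, |z|^2 = 0.3960
Iter 9: z = -0.1570 + 0.4017i, |z|^2 = 0.1860
Iter 10: z = 0.0123 + 0.5269i, |z|^2 = 0.2777
Iter 11: z = -0.1284 + 0.6659i, |z|^2 = 0.4600
Iter 12: z = -0.2780 + 0.4820i, |z|^2 = 0.3096
Iter 13: z = -0.0060 + 0.3851i, |z|^2 = 0.1483
Iter 14: z = 0.0008 + 0.6484i, |z|^2 = 0.4204
Iter 15: z = -0.2714 + 0.6540i, |z|^2 = 0.5014
Iter 16: z = -0.2051 + 0.2980i, |z|^2 = 0.1309
Iter 17: z = 0.1022 + 0.5308i, |z|^2 = 0.2922
Iter 18: z = -0.1223 + 0.7615i, |z|^2 = 0.5949
Iter 19: z = -0.4160 + 0.4668i, |z|^2 = 0.3909
Iter 20: z = 0.1042 + 0.2647i, |z|^2 = 0.0809
Iter 21: z = 0.0898 + 0.7081i, |z|^2 = 0.5095
Did not escape in 22 iterations → in set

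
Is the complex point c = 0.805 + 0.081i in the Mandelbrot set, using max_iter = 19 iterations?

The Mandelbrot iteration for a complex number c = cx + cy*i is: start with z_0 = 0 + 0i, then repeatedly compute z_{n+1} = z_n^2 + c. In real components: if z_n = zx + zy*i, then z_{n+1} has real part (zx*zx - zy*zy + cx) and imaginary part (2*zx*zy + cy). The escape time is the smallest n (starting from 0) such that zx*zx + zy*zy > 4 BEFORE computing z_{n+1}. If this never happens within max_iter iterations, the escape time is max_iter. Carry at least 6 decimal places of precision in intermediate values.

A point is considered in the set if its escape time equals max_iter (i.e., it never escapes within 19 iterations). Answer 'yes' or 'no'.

z_0 = 0 + 0i, c = 0.8050 + 0.0810i
Iter 1: z = 0.8050 + 0.0810i, |z|^2 = 0.6546
Iter 2: z = 1.4465 + 0.2114i, |z|^2 = 2.1370
Iter 3: z = 2.8526 + 0.6926i, |z|^2 = 8.6168
Escaped at iteration 3

Answer: no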